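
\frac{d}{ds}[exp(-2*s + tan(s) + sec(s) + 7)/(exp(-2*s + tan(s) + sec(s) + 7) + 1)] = (sin(s)/cos(s)^2 - 2 + cos(s)^(-2))*exp(7)*exp(2*s)*exp(1/cos(s))*exp(tan(s))/(exp(2*s) + exp(7)*exp(1/cos(s))*exp(tan(s)))^2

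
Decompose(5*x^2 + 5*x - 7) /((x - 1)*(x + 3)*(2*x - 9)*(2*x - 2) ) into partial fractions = 467/(735*(2*x - 9)) - 23/(480*(x + 3)) - 423/(1568*(x - 1)) - 3/(56*(x - 1)^2)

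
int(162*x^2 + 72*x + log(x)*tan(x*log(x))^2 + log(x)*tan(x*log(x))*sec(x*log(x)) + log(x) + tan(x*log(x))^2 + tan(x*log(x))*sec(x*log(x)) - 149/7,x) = 54*x^3 + 36*x^2 - 156*x/7 + tan(x*log(x)) + sec(x*log(x)) + C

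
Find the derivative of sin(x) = cos(x)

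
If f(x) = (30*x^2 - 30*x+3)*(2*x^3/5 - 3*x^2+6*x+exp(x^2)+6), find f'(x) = 60*x^4 + 60*x^3*exp(x^2) - 408*x^3 - 60*x^2*exp(x^2) + 4068*x^2/5 + 66*x*exp(x^2) - 18*x - 30*exp(x^2) - 162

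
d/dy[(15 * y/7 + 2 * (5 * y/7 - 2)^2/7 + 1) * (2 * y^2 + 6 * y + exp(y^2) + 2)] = 100*y^3*exp(y^2)/343 + 400*y^3/343 + 130*y^2*exp(y^2)/49 + 3630*y^2/343 + 1570*y*exp(y^2)/343 + 8600*y/343 + 65*exp(y^2)/49 + 760/49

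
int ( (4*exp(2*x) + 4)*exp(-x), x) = 8*sinh(x) + C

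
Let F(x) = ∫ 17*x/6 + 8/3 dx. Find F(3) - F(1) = 50/3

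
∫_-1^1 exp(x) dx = E - exp(-1)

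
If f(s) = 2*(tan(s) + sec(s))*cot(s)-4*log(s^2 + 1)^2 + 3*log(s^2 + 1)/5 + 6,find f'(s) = (-10*s^2*cos(s)/sin(s)^2 - 80*s*log(s^2 + 1) + 6*s - 10*cos(s)/sin(s)^2)/(5*s^2 + 5)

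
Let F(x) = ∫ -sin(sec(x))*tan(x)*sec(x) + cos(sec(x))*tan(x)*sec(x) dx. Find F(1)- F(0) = -sin(1) - cos(1) + cos(sec(1)) + sin(sec(1))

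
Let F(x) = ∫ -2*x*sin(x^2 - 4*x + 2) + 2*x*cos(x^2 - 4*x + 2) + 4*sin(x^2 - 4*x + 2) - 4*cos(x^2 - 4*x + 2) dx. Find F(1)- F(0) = -sin(2) - sin(1) - cos(2) + cos(1)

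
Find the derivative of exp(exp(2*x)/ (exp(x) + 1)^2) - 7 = 2*exp(2*x + exp(2*x)/(exp(2*x) + 2*exp(x) + 1))/(exp(3*x) + 3*exp(2*x) + 3*exp(x) + 1)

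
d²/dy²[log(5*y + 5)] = -1/(y^2 + 2*y + 1)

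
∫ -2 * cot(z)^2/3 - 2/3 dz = 2*cot(z)/3 + C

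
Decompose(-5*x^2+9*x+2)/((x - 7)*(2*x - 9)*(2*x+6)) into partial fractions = 47/(30*(2*x - 9)) - 7/(30*(x + 3)) - 9/(5*(x - 7))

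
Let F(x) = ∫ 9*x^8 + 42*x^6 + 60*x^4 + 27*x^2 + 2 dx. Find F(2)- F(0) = 1740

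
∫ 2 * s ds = s^2 + C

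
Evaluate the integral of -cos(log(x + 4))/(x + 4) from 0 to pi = -sin(log(pi + 4)) + sin(log(4))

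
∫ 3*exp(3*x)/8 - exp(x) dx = exp(3*x)/8 - exp(x) + C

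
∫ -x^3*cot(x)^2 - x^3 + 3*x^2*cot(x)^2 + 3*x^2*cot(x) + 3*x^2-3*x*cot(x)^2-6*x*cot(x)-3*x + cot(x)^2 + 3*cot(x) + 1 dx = (x - 1)^3*cot(x) + C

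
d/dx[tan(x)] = cos(x)^(-2)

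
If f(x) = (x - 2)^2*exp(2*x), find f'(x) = 2*x^2*exp(2*x) - 6*x*exp(2*x) + 4*exp(2*x)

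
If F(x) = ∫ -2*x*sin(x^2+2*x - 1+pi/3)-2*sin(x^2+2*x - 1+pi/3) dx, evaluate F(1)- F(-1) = -sqrt(3)*sin(2)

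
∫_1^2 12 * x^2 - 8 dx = 20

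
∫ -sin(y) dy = cos(y) + C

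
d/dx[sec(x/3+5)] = tan(x/3 + 5)*sec(x/3 + 5)/3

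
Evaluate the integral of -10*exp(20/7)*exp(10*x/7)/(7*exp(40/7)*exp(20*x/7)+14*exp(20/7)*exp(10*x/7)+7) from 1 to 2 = -exp(-30/7)/(exp(-30/7) + 1) + exp(-40/7)/(exp(-40/7) + 1)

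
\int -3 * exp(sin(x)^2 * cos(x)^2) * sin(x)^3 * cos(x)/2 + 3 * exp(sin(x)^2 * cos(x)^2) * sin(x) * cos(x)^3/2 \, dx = 3*exp(1/8 - cos(4*x)/8)/4 + C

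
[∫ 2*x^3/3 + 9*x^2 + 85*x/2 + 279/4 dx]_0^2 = 1507/6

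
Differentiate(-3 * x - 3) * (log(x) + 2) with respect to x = (-3*x*log(x) - 9*x - 3)/x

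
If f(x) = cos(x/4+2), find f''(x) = -cos(x/4 + 2)/16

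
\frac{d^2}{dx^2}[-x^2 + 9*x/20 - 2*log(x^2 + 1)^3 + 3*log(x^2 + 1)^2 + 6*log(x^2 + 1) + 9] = (-2*x^4 + 12*x^2*log(x^2 + 1)^2 - 60*x^2*log(x^2 + 1) + 8*x^2 - 12*log(x^2 + 1)^2 + 12*log(x^2 + 1) + 10)/(x^4 + 2*x^2 + 1)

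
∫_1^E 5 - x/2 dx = -(-4 + E/2)^2 + E + 45/4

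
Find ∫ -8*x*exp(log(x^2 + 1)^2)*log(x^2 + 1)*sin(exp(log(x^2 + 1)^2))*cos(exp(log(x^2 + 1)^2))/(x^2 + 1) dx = cos(exp(log(x^2 + 1)^2))^2 + C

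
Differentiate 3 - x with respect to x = -1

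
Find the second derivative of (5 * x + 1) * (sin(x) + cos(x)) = -5*x*sin(x) - 5*x*cos(x) - 11*sin(x) + 9*cos(x)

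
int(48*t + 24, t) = 24*t^2 + 24*t + C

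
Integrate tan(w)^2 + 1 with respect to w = tan(w) + C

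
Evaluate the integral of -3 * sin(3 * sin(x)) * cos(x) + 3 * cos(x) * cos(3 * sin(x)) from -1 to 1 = 2*sin(3*sin(1))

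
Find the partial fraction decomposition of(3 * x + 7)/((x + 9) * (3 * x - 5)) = 9/(8*(3*x - 5)) + 5/(8*(x + 9))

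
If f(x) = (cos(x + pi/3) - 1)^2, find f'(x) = 2*sin(x + pi/3) - cos(2*x + pi/6)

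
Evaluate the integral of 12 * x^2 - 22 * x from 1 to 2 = -5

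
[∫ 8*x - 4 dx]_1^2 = 8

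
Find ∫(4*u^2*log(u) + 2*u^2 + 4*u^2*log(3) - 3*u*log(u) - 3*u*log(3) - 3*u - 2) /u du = -(-2*u^2 + 3*u + 2)*log(3*u) + C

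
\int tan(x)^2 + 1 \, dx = tan(x) + C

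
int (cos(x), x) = sin(x) + C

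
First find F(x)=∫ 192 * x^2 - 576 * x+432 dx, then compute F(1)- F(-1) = 992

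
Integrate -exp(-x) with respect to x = exp(-x) + C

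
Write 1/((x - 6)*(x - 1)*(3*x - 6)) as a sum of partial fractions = 1/(15*(x - 1)) - 1/(12*(x - 2)) + 1/(60*(x - 6))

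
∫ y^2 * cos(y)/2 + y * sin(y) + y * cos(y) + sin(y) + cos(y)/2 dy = (y + 1)^2*sin(y)/2 + C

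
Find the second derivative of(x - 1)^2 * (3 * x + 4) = 18*x - 4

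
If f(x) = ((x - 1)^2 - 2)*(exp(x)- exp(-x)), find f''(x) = (x^2*exp(2*x) - x^2 + 2*x*exp(2*x) + 6*x - 3*exp(2*x) - 5)*exp(-x)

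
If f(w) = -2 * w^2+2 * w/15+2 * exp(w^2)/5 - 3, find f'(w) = 4*w*exp(w^2)/5 - 4*w + 2/15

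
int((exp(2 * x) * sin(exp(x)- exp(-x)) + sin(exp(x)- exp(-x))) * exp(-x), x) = -cos(2*sinh(x)) + C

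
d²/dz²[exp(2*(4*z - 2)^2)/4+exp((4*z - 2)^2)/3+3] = 1024*z^2*exp(16*z^2 - 16*z + 4)/3 + 1024*z^2*exp(32*z^2 - 32*z + 8) - 1024*z*exp(16*z^2 - 16*z + 4)/3 - 1024*z*exp(32*z^2 - 32*z + 8) + 96*exp(16*z^2 - 16*z + 4) + 272*exp(32*z^2 - 32*z + 8)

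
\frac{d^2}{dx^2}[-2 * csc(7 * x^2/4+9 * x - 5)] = (49*x^2/2 - 49*x^2/sin(7*x^2/4 + 9*x - 5)^2 + 126*x - 252*x/sin(7*x^2/4 + 9*x - 5)^2 + 162 + 7*cos(7*x^2/4 + 9*x - 5)/sin(7*x^2/4 + 9*x - 5) - 324/sin(7*x^2/4 + 9*x - 5)^2)/sin(7*x^2/4 + 9*x - 5)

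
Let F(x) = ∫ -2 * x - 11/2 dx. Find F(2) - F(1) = -17/2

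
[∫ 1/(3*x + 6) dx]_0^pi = -log(2)/3 + log(2 + pi)/3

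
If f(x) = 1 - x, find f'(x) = -1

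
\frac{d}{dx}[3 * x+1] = 3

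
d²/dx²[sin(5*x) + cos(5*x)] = -25*sin(5*x) - 25*cos(5*x)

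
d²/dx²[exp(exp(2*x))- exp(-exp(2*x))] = (-4*exp(4*x) + 4*exp(2*x) + 4*exp(2*x + 2*exp(2*x)) + 4*exp(4*x + 2*exp(2*x)))*exp(-exp(2*x))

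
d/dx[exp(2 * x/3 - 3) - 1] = 2*exp(2*x/3 - 3)/3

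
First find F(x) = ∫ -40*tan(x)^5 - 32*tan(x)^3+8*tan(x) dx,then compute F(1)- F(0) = -10*tan(1)^4 + 4*tan(1)^2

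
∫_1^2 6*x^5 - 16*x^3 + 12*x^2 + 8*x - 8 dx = 35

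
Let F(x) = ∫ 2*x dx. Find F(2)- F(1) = 3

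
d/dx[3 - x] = -1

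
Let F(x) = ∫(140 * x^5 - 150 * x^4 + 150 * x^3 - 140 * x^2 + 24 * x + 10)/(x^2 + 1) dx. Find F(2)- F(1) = -7*log(2) + 7*log(5) + 200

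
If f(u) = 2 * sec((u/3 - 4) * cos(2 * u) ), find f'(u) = 2*(4*u*sin(u)*cos(u)/3 + 2*sin(u)^2/3 - 16*sin(u)*cos(u) - 1/3)*sin(2*u*sin(u)^2/3 - u/3 - 8*sin(u)^2 + 4)/cos(2*u*sin(u)^2/3 - u/3 - 8*sin(u)^2 + 4)^2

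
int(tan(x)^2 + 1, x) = tan(x) + C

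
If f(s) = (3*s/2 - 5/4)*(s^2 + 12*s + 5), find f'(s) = 9*s^2/2 + 67*s/2 - 15/2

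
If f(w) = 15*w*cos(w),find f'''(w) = 15*w*sin(w) - 45*cos(w)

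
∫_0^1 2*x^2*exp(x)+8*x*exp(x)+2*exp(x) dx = 2 + 4*E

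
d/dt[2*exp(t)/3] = 2*exp(t)/3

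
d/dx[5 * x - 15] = 5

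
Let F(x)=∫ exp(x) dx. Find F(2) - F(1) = -E + exp(2)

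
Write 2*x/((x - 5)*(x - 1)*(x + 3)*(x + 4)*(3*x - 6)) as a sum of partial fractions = -4/(405*(x + 4)) + 1/(80*(x + 3)) + 1/(120*(x - 1)) - 2/(135*(x - 2)) + 5/(1296*(x - 5))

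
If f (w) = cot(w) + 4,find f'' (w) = 2*cos(w)/sin(w)^3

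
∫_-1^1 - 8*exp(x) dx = -8*E + 8*exp(-1)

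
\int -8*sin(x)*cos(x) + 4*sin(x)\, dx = (2*cos(x) - 1)^2 + C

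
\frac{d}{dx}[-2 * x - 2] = -2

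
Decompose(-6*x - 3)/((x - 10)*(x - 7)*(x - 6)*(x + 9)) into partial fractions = -17/(1520*(x + 9)) - 13/(20*(x - 6)) + 15/(16*(x - 7)) - 21/(76*(x - 10))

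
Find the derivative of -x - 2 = -1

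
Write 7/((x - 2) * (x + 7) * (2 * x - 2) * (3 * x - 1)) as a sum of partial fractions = 189/(440*(3*x - 1)) - 7/(3168*(x + 7)) - 7/(32*(x - 1)) + 7/(90*(x - 2))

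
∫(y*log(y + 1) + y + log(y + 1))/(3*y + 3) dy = y*log(y + 1)/3 + C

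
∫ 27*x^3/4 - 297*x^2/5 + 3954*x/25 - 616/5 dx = 27*x^4/16 - 99*x^3/5 + 1977*x^2/25 - 616*x/5 + C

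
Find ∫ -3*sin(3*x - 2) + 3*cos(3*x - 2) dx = sqrt(2)*cos(-3*x + pi/4 + 2) + C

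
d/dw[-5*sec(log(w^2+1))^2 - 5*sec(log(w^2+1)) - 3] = -10*w*(1 + 2/cos(log(w^2 + 1)))*sin(log(w^2 + 1))/((w^2 + 1)*cos(log(w^2 + 1))^2)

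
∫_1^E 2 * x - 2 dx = (1 - E)^2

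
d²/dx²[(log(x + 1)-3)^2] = (8 - 2*log(x + 1))/(x^2 + 2*x + 1)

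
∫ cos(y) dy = sin(y) + C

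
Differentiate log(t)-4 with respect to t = 1/t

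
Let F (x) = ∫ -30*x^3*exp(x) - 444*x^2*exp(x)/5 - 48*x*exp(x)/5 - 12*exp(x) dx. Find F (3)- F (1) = -4176*exp(3)/5 + 204*E/5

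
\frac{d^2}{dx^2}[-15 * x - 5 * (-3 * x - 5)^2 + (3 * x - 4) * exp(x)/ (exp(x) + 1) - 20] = (-3*x*exp(2*x) + 3*x*exp(x) - 90*exp(3*x) - 260*exp(2*x) - 268*exp(x) - 90)/(exp(3*x) + 3*exp(2*x) + 3*exp(x) + 1)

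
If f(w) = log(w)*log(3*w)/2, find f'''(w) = (2*log(w) - 3 + log(3))/w^3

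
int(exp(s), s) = exp(s) + C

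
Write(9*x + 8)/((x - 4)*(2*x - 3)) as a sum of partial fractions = -43/(5*(2*x - 3)) + 44/(5*(x - 4))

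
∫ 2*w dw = w^2 + C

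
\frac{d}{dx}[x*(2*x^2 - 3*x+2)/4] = 3*x^2/2 - 3*x/2 + 1/2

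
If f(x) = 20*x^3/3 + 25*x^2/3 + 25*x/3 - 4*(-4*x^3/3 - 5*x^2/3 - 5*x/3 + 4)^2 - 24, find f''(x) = -640*x^4/3 - 3200*x^3/9 - 1040*x^2/3 + 488*x/3 + 910/9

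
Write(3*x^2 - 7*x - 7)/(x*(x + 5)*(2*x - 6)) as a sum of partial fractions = 103/(80*(x + 5)) - 1/(48*(x - 3)) + 7/(30*x)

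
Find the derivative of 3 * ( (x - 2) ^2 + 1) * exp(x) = 3*x^2*exp(x) - 6*x*exp(x) + 3*exp(x)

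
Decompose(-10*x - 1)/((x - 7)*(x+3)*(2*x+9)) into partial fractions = 176/(69*(2*x + 9)) - 29/(30*(x + 3)) - 71/(230*(x - 7))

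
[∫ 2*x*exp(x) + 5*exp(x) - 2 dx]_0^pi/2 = (-1 + exp(pi/2))*(3 + pi)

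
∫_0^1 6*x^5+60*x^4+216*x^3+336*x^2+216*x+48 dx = 335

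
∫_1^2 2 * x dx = 3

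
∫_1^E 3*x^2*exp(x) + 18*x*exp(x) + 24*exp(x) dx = -27*E + 3*(2 + E)^2*exp(E)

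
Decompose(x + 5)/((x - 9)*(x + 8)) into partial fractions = 3/(17*(x + 8)) + 14/(17*(x - 9))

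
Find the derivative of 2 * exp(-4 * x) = -8*exp(-4*x)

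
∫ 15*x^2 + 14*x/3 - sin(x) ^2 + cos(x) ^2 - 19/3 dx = 5*x^3 + 7*x^2/3 - 19*x/3 + sin(2*x)/2 + C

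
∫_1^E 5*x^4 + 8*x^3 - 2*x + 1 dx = -4 + (1 + 2*E + exp(2))*(-E + 1 + exp(3))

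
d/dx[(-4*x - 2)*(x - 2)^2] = -12*x^2 + 28*x - 8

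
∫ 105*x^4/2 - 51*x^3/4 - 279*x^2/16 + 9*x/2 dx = 21*x^5/2 - 51*x^4/16 - 93*x^3/16 + 9*x^2/4 + C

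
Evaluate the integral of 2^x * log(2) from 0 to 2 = 3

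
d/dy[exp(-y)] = -exp(-y)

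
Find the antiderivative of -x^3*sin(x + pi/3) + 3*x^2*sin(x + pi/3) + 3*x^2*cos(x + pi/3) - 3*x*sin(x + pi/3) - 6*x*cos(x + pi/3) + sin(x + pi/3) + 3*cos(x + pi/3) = (x - 1)^3*cos(x + pi/3) + C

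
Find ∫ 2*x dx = x^2 + C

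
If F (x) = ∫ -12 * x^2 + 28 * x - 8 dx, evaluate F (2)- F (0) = 8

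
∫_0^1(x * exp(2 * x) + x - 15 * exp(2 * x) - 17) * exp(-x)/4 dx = -15*E/4 + 15*exp(-1)/4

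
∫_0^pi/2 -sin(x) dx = -1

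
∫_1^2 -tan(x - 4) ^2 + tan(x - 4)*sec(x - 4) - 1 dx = sec(2) + tan(2) - tan(3) - sec(3)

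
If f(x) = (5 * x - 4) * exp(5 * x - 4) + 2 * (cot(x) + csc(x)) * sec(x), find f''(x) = 125*x*exp(5*x - 4) - 50*exp(5*x - 4) + 4*sin(x)/cos(x)^2 + 4*sin(x)/cos(x)^3 - 4*tan(x)*sec(x) + 4*cot(x)^3*sec(x) + 2/sin(x) + 4*cos(x)/sin(x)^3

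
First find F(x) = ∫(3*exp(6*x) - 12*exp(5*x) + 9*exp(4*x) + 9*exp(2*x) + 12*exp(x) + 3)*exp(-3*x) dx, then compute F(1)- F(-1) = (-2 - exp(-1) + E)^3 - (-E - 2 + exp(-1))^3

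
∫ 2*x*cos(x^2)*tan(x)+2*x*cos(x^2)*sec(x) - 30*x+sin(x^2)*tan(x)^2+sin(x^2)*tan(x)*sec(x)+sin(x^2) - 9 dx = -15*x^2 - 9*x + (tan(x) + sec(x))*sin(x^2) + C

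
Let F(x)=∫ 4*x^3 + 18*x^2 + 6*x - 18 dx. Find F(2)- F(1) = 48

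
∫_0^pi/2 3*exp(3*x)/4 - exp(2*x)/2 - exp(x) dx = -exp(pi)/4 - exp(pi/2) + 1 + exp(3*pi/2)/4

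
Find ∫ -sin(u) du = cos(u) + C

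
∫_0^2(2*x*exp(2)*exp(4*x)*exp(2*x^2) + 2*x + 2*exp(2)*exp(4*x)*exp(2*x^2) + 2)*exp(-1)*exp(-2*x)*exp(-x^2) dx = -E - exp(-9) + exp(-1) + exp(9)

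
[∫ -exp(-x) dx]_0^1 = -1 + exp(-1)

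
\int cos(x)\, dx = sin(x) + C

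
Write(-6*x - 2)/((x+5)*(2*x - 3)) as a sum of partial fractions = -22/(13*(2*x - 3)) - 28/(13*(x + 5))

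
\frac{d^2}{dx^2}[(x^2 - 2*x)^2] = 12*x^2 - 24*x + 8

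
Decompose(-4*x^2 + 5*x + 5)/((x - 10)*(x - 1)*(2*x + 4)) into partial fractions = -7/(24*(x + 2)) - 1/(9*(x - 1)) - 115/(72*(x - 10))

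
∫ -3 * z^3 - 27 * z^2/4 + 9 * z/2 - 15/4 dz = -3*z^4/4 - 9*z^3/4 + 9*z^2/4 - 15*z/4 + C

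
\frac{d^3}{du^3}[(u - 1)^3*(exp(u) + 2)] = u^3*exp(u) + 6*u^2*exp(u) + 3*u*exp(u) - 4*exp(u) + 12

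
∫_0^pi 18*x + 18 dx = -9 + (3 + 3*pi)^2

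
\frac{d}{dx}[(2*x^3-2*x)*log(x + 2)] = (6*x^3*log(x + 2) + 2*x^3 + 12*x^2*log(x + 2) - 2*x*log(x + 2) - 2*x - 4*log(x + 2))/(x + 2)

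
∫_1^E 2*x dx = -1 + exp(2)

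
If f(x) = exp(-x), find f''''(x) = exp(-x)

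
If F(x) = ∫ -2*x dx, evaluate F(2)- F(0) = -4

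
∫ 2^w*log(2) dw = 2^w + C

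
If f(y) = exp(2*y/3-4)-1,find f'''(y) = 8*exp(2*y/3 - 4)/27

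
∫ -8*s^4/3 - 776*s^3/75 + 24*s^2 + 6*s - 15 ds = -8*s^5/15 - 194*s^4/75 + 8*s^3 + 3*s^2 - 15*s + C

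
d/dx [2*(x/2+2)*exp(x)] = x*exp(x) + 5*exp(x)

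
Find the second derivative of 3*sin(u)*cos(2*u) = 54*sin(u)^3 - 39*sin(u)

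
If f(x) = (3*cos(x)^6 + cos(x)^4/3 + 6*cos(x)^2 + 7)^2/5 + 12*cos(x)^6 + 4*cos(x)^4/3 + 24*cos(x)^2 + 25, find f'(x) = 4*(142*sin(x)^2/15 - 27*cos(x)^10/5 - cos(x)^8 - 130*cos(x)^6/9 - 159*cos(x)^4/5 - 448/15)*sin(x)*cos(x)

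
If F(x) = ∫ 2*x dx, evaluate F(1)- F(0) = 1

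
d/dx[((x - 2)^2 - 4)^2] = 4*x^3 - 24*x^2 + 32*x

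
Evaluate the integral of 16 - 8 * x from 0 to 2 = 16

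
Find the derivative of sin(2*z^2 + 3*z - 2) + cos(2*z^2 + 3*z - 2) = -4*z*sin(2*z^2 + 3*z - 2) + 4*z*cos(2*z^2 + 3*z - 2) - 3*sin(2*z^2 + 3*z - 2) + 3*cos(2*z^2 + 3*z - 2)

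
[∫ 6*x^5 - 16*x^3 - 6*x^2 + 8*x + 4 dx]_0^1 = 3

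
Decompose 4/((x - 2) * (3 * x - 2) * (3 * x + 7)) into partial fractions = 4/(39*(3*x + 7)) - 1/(3*(3*x - 2)) + 1/(13*(x - 2))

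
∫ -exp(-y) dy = exp(-y) + C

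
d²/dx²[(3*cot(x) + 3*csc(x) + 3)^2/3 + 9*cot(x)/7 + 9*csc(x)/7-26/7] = 3*(-17/7 - 2*cos(x)/sin(x) - 8/sin(x) + 34*cos(x)/(7*sin(x)^2) + 34/(7*sin(x)^2) + 12*cos(x)/sin(x)^3 + 12/sin(x)^3)/sin(x)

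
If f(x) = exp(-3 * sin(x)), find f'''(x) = 3*(-9*sin(x) - 9*cos(x)^2 + 1)*exp(-3*sin(x))*cos(x)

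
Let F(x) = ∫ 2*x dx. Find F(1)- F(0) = 1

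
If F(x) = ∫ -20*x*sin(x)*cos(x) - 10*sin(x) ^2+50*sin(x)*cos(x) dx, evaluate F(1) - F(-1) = -20*sin(1)^2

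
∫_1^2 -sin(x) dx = -cos(1) + cos(2)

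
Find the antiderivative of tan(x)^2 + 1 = tan(x) + C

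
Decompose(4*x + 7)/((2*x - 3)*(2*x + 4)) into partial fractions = 13/(7*(2*x - 3)) + 1/(14*(x + 2))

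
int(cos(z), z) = sin(z) + C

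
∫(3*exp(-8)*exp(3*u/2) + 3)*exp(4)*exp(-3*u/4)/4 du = 2*sinh(3*u/4 - 4) + C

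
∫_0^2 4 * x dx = 8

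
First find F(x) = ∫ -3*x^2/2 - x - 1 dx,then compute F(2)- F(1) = -6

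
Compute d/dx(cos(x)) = -sin(x)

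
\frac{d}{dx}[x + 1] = 1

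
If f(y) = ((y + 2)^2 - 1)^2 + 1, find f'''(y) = 24*y + 48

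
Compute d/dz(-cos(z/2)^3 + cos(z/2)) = -3*sin(z/2)^3/2 + sin(z/2)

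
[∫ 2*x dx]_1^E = -1 + exp(2)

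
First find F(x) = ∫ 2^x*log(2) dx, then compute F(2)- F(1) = 2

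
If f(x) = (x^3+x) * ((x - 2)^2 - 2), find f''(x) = 20*x^3 - 48*x^2 + 18*x - 8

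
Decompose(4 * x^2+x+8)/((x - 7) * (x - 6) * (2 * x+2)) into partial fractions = 11/(112*(x + 1)) - 79/(7*(x - 6)) + 211/(16*(x - 7))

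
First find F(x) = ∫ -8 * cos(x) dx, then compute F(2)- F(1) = -8*sin(2) + 8*sin(1)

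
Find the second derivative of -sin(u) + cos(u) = sin(u) - cos(u)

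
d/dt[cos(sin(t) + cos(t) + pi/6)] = -sqrt(2)*sin(sqrt(2)*sin(t + pi/4) + pi/6)*cos(t + pi/4)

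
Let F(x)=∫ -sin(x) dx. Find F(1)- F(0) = -1 + cos(1)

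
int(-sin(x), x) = cos(x) + C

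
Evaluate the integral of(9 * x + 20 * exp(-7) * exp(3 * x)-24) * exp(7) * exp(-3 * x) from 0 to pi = -7*exp(7) + (7 - 3*pi)*exp(7 - 3*pi) + 20*pi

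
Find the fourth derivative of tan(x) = 24*tan(x)^5 + 40*tan(x)^3 + 16*tan(x)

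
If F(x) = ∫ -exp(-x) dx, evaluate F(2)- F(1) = -exp(-1) + exp(-2)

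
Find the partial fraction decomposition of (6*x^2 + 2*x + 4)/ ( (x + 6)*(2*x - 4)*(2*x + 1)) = -9/(55*(2*x + 1)) + 13/(11*(x + 6)) + 2/(5*(x - 2))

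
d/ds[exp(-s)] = -exp(-s)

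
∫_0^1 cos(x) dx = sin(1)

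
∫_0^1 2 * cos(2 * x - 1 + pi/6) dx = sqrt(3)*sin(1)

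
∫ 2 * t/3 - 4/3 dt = t^2/3 - 4*t/3 + C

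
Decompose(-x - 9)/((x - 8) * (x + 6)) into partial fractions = 3/(14*(x + 6)) - 17/(14*(x - 8))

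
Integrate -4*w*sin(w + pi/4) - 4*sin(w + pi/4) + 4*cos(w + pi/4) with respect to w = (4*w + 4)*cos(w + pi/4) + C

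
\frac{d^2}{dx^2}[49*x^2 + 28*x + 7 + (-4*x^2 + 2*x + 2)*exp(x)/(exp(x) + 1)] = (4*x^2*exp(2*x) - 4*x^2*exp(x) - 18*x*exp(2*x) - 14*x*exp(x) + 90*exp(3*x) + 280*exp(2*x) + 292*exp(x) + 98)/(exp(3*x) + 3*exp(2*x) + 3*exp(x) + 1)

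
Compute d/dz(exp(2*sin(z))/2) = exp(2*sin(z))*cos(z)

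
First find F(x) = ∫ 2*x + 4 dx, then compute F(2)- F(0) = 12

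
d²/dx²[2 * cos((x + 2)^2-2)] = -8*x^2*cos(x^2 + 4*x + 2) - 32*x*cos(x^2 + 4*x + 2) - 4*sin(x^2 + 4*x + 2) - 32*cos(x^2 + 4*x + 2)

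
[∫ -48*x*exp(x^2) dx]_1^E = -24*exp(exp(2)) + 24*E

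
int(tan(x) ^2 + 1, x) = tan(x) + C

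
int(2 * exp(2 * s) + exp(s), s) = (exp(s) - 1)*(exp(s) + 2) + C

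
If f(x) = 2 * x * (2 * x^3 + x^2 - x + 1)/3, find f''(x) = 16*x^2 + 4*x - 4/3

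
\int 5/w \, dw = 5*log(w) + C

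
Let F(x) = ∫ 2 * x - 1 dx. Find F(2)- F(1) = 2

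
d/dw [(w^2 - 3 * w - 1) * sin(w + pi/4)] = w^2*cos(w + pi/4) + 2*w*sin(w + pi/4) - 3*w*cos(w + pi/4) - 3*sin(w + pi/4) - cos(w + pi/4)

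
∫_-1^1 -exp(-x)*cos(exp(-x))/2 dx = -sin(E)/2 + sin(exp(-1))/2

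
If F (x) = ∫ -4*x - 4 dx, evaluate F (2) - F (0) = -16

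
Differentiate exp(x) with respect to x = exp(x)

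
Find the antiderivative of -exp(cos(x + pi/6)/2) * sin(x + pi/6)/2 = exp(cos(x + pi/6)/2) + C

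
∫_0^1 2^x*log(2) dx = 1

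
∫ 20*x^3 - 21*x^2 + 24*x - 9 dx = 5*x^4 - 7*x^3 + 12*x^2 - 9*x + C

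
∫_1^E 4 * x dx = -2 + 2*exp(2)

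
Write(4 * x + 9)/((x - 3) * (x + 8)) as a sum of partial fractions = 23/(11*(x + 8)) + 21/(11*(x - 3))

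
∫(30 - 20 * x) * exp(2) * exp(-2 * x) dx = (10*x + 7*exp(2*x - 2) - 10)*exp(2 - 2*x) + C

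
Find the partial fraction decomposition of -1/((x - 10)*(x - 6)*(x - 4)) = -1/(12*(x - 4)) + 1/(8*(x - 6)) - 1/(24*(x - 10))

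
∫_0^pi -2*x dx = -pi^2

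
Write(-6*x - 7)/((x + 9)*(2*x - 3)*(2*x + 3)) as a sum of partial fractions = -2/(45*(2*x + 3)) - 16/(63*(2*x - 3)) + 47/(315*(x + 9))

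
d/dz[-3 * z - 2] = -3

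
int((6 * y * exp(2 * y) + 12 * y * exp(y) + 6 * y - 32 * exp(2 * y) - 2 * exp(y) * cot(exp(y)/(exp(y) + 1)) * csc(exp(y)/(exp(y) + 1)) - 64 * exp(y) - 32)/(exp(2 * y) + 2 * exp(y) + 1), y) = 3*y^2 - 32*y + 2*csc(exp(y)/(exp(y) + 1)) + C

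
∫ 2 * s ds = s^2 + C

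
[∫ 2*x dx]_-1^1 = 0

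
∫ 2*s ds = s^2 + C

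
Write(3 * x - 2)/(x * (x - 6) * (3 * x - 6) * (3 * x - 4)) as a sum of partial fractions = 9/(56*(3*x - 4)) - 1/(12*(x - 2)) + 1/(63*(x - 6)) + 1/(72*x)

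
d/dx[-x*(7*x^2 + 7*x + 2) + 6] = -21*x^2 - 14*x - 2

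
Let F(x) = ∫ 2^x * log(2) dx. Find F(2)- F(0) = 3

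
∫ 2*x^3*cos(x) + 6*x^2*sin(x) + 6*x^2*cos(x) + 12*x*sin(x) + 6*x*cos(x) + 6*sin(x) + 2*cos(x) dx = 2*(x + 1)^3*sin(x) + C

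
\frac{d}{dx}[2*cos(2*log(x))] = -4*sin(2*log(x))/x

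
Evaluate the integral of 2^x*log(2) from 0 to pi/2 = -1 + 2^(pi/2)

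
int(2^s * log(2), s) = 2^s + C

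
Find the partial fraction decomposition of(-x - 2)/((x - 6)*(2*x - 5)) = 9/(7*(2*x - 5)) - 8/(7*(x - 6))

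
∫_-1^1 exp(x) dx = E - exp(-1)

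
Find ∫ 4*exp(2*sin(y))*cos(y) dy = 2*exp(2*sin(y)) + C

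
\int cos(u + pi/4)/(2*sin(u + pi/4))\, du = log(sin(u + pi/4))/2 + C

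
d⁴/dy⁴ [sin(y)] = sin(y)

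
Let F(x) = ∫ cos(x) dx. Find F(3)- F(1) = -sin(1) + sin(3)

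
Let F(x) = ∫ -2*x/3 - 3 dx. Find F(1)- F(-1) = -6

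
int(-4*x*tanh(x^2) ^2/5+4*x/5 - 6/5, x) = -6*x/5 + 2*tanh(x^2)/5 + C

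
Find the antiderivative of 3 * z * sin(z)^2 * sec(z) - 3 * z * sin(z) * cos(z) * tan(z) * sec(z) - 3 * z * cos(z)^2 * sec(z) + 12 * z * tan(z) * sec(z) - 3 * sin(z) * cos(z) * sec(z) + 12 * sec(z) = 3*z*(-sin(z) + 4/cos(z)) + C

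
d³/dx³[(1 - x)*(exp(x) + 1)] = -x*exp(x) - 2*exp(x)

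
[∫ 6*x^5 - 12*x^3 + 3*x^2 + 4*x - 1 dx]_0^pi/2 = (-pi/2 + pi^3/8)*(-pi + 1 + pi^3/8)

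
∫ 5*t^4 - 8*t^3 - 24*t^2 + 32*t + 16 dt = t^5 - 2*t^4 - 8*t^3 + 16*t^2 + 16*t + C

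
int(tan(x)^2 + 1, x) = tan(x) + C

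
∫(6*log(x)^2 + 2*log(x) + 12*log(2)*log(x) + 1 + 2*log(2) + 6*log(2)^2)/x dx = (2*log(2*x)^2 + log(2*x) + 1)*log(2*x) + C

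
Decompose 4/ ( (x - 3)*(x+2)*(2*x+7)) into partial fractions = 16/(39*(2*x + 7)) - 4/(15*(x + 2)) + 4/(65*(x - 3))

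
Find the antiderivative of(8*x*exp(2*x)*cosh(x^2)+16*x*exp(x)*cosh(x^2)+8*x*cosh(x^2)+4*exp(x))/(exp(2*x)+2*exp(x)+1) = ((exp(x) + 1)*(4*sinh(x^2) + 7) + 4*exp(x))/(exp(x) + 1) + C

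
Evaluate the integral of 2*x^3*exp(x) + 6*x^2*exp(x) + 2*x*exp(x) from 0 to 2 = 2 + 18*exp(2)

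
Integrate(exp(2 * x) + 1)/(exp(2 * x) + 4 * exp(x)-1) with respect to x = log(2*sinh(x) + 4) + C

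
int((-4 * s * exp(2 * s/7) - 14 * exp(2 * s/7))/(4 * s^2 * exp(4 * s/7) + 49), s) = acot(2*s*exp(2*s/7)/7) + C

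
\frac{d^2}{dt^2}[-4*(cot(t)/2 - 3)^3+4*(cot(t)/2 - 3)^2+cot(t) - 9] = -6*cot(t)^5 + 60*cot(t)^4 - 139*cot(t)^3 + 80*cot(t)^2 - 133*cot(t) + 20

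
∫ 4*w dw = 2*w^2 + C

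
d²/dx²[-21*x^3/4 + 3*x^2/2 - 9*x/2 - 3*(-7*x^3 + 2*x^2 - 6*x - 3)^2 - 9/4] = -4410*x^4 + 1680*x^3 - 3168*x^2 - 711*x/2 - 141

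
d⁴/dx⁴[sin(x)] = sin(x)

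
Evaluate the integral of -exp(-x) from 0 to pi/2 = -1 + exp(-pi/2)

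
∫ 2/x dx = 2*log(x) + C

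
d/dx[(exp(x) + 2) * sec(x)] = exp(x)*tan(x)*sec(x) + exp(x)*sec(x) + 2*tan(x)*sec(x)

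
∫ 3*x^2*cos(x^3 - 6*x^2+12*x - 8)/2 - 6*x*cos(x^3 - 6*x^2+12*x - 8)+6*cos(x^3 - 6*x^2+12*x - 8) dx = sin((x - 2)^3)/2 + C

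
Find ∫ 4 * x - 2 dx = 2*x^2 - 2*x + C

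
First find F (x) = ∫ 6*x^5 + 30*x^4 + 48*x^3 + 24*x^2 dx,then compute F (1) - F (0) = 27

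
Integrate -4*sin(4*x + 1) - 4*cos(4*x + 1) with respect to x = -sin(4*x + 1) + cos(4*x + 1) + C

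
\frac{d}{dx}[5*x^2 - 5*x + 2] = 10*x - 5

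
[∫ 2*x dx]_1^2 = 3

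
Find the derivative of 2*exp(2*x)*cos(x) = 2*(-sin(x) + 2*cos(x))*exp(2*x)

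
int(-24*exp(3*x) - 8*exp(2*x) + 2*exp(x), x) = (-8*exp(2*x) - 4*exp(x) + 2)*exp(x) + C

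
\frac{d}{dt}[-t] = -1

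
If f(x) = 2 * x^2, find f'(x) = 4*x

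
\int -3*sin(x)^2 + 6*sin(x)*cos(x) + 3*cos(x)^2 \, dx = 3*(sin(x) + cos(x))*sin(x) + C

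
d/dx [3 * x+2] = 3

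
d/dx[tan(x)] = cos(x)^(-2)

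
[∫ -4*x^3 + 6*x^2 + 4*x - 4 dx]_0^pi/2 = (-2 + pi/2)*(pi - pi^3/8)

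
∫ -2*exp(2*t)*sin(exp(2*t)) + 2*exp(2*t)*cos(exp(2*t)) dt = sqrt(2)*sin(exp(2*t) + pi/4) + C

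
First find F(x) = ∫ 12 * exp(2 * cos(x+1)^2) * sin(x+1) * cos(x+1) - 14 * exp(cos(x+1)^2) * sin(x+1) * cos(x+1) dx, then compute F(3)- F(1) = -7*exp(cos(2)^2) - 3*exp(2*cos(4)^2) + 3*exp(2*cos(2)^2) + 7*exp(cos(4)^2)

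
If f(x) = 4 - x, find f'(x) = -1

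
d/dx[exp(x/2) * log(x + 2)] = (x*exp(x/2)*log(x + 2) + 2*exp(x/2)*log(x + 2) + 2*exp(x/2))/(2*x + 4)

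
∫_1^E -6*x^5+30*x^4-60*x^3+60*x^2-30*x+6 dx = (-exp(2) - 1 + 2*E)^3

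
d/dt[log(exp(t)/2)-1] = 1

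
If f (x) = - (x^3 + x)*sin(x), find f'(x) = -x^3*cos(x) - 3*x^2*sin(x) - x*cos(x) - sin(x)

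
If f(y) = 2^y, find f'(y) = 2^y*log(2)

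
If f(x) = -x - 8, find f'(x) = -1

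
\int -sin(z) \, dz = cos(z) + C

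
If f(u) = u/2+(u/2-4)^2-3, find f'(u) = u/2 - 7/2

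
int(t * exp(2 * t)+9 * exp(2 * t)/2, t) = (t + 4)*exp(2*t)/2 + C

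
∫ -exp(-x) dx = exp(-x) + C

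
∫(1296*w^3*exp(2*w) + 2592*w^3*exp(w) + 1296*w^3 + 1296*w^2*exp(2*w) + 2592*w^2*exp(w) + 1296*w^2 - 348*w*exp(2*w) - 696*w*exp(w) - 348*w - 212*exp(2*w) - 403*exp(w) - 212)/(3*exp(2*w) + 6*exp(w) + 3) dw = ((exp(w) + 1)*(6*w^2 + 4*w + 9*(6*w^2 + 4*w - 3)^2 - 30) + 21*exp(w))/(3*(exp(w) + 1)) + C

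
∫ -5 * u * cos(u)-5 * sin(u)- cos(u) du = (-5*u - 1)*sin(u) + C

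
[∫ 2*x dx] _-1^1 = 0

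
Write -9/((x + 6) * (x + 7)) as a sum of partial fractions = 9/(x + 7) - 9/(x + 6)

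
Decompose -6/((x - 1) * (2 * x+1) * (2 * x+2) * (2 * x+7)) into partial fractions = 2/(45*(2*x + 7)) + 2/(3*(2*x + 1)) - 3/(10*(x + 1)) - 1/(18*(x - 1))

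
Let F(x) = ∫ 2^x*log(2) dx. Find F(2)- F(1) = 2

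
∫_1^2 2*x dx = 3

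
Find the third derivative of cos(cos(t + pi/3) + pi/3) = -sin(t + pi/3)^3*sin(cos(t + pi/3) + pi/3) - sin(t + pi/3)*sin(cos(t + pi/3) + pi/3) - 3*sin(t + pi/3)*cos(t + pi/3)*cos(cos(t + pi/3) + pi/3)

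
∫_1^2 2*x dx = 3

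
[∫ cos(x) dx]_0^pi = 0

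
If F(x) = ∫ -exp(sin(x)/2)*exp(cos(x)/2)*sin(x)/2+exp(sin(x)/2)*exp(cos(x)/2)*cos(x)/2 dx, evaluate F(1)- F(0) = -exp(1/2) + exp(cos(1)/2 + sin(1)/2)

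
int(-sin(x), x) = cos(x) + C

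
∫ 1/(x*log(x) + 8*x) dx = log(log(x)/2 + 4) + C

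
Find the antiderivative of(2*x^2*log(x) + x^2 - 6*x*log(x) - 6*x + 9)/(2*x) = (x - 3)^2*log(x)/2 + C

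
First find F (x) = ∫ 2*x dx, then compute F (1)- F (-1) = 0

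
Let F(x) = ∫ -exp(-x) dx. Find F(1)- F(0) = -1 + exp(-1)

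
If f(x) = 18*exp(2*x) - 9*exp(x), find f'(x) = 36*exp(2*x) - 9*exp(x)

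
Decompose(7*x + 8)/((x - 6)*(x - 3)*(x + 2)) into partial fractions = -3/(20*(x + 2)) - 29/(15*(x - 3)) + 25/(12*(x - 6))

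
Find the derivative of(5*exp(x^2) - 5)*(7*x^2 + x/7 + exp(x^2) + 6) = 70*x^3*exp(x^2) + 10*x^2*exp(x^2)/7 + 20*x*exp(2*x^2) + 120*x*exp(x^2) - 70*x + 5*exp(x^2)/7 - 5/7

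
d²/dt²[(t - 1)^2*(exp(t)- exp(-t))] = (t^2*exp(2*t) - t^2 + 2*t*exp(2*t) + 6*t - exp(2*t) - 7)*exp(-t)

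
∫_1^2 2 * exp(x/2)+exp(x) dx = -(exp(1/2) + 2)^2 + (2 + E)^2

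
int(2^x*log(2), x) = 2^x + C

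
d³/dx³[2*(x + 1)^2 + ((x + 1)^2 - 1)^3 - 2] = 120*x^3 + 360*x^2 + 288*x + 48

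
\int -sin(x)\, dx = cos(x) + C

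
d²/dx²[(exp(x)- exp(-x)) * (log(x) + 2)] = (x^2*exp(2*x)*log(x) + 2*x^2*exp(2*x) - x^2*log(x) - 2*x^2 + 2*x*exp(2*x) + 2*x - exp(2*x) + 1)*exp(-x)/x^2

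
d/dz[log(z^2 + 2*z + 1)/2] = 1/(z + 1)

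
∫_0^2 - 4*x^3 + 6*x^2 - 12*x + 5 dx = -14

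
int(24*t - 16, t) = 12*t^2 - 16*t + C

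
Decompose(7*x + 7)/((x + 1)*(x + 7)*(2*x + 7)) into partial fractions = 2/(2*x + 7) - 1/(x + 7)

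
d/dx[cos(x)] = -sin(x)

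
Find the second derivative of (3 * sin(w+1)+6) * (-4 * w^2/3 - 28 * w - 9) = 4*w^2*sin(w + 1) + 84*w*sin(w + 1) - 16*w*cos(w + 1) + 19*sin(w + 1) - 168*cos(w + 1) - 16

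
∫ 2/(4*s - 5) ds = log(5 - 4*s)/2 + C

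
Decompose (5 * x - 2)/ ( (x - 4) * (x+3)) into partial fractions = 17/(7*(x + 3)) + 18/(7*(x - 4))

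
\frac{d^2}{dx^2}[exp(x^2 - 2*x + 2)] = 4*x^2*exp(x^2 - 2*x + 2) - 8*x*exp(x^2 - 2*x + 2) + 6*exp(x^2 - 2*x + 2)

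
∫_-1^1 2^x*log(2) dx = 3/2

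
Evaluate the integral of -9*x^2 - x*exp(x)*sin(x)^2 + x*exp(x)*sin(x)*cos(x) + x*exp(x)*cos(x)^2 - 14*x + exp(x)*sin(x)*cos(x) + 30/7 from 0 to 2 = -304/7 + exp(2)*sin(4)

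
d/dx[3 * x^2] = 6*x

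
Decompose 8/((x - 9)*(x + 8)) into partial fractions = -8/(17*(x + 8)) + 8/(17*(x - 9))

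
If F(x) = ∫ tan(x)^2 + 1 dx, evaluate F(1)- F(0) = tan(1)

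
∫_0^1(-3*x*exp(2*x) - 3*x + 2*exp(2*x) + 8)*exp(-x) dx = -2*exp(-1) + 2*E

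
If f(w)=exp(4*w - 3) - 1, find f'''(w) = 64*exp(4*w - 3)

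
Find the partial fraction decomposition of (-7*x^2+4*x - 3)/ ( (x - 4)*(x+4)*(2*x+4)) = -131/(32*(x + 4)) + 13/(8*(x + 2)) - 33/(32*(x - 4))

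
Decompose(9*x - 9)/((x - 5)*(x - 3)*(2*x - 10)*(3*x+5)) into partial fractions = 81/(1400*(3*x + 5)) + 9/(56*(x - 3)) - 9/(50*(x - 5)) + 9/(20*(x - 5)^2)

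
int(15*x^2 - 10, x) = 5*x^3 - 10*x + C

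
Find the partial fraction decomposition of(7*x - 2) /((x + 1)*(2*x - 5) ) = 31/(7*(2*x - 5)) + 9/(7*(x + 1))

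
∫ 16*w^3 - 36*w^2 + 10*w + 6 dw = 4*w^4 - 12*w^3 + 5*w^2 + 6*w + C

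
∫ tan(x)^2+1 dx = tan(x) + C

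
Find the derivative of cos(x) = -sin(x)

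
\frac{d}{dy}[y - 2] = 1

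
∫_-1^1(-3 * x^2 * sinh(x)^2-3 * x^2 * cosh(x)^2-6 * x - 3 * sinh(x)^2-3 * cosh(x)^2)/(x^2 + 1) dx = -3*sinh(2)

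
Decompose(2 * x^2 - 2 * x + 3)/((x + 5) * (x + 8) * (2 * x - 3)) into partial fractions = 18/(247*(2*x - 3)) + 49/(19*(x + 8)) - 21/(13*(x + 5))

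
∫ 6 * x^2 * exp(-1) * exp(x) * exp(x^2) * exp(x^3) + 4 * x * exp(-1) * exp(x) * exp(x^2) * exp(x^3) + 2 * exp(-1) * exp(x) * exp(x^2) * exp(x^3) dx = 2*exp(x^3 + x^2 + x - 1) + C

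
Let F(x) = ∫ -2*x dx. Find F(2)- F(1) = -3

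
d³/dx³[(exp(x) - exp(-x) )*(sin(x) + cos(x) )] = -4*(exp(2*x)*sin(x) + cos(x))*exp(-x)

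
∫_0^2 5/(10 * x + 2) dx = log(11)/2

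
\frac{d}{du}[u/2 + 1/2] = 1/2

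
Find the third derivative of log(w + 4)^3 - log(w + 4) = (6*log(w + 4)^2 - 18*log(w + 4) + 4)/(w^3 + 12*w^2 + 48*w + 64)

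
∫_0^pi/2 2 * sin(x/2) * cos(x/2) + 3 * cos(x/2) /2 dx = 1 + 3*sqrt(2)/2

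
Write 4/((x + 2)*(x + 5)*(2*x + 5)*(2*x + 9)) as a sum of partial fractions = 4/(5*(2*x + 9)) - 4/(5*(2*x + 5)) - 4/(15*(x + 5)) + 4/(15*(x + 2))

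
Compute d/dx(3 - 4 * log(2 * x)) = -4/x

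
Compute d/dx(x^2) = 2*x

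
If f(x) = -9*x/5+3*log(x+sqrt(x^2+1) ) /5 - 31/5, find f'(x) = (-9*x^2 - 9*x*sqrt(x^2 + 1) + 3*x + 3*sqrt(x^2 + 1) - 9)/(5*x^2 + 5*x*sqrt(x^2 + 1) + 5)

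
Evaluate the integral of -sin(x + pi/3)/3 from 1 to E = cos(pi/3 + E)/3 - cos(1 + pi/3)/3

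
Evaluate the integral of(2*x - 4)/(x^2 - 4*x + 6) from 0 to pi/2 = -log(6) + log((-2 + pi/2)^2 + 2)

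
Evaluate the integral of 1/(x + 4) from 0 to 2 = -log(2) + log(3)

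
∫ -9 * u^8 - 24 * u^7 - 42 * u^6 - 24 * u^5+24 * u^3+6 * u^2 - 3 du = -u^9 - 3*u^8 - 6*u^7 - 4*u^6 + 6*u^4 + 2*u^3 - 3*u + C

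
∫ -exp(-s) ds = exp(-s) + C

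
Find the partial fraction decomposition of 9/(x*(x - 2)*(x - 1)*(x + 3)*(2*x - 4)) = 3/(200*(x + 3)) + 9/(8*(x - 1)) - 153/(200*(x - 2)) + 9/(20*(x - 2)^2) - 3/(8*x)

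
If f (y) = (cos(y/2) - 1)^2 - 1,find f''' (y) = -sin(y/2)/4 + sin(y)/2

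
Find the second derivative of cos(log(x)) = -sqrt(2)*cos(log(x) + pi/4)/x^2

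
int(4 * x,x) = 2*x^2 + C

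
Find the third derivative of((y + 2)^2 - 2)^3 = 120*y^3 + 720*y^2 + 1296*y + 672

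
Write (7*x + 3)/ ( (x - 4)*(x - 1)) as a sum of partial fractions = -10/(3*(x - 1)) + 31/(3*(x - 4))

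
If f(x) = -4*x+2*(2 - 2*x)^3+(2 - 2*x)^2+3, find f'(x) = -48*x^2 + 104*x - 60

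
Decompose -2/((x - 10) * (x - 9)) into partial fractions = 2/(x - 9) - 2/(x - 10)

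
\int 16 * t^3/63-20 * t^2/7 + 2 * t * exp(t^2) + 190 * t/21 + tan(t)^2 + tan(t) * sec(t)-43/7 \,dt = 4*t^2/3 - 10*t + (-2*t^2 + 15*t + 6)^2/63 + exp(t^2) + tan(t) + sec(t) + C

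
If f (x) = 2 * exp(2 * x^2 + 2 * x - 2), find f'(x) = 8*x*exp(2*x^2 + 2*x - 2) + 4*exp(2*x^2 + 2*x - 2)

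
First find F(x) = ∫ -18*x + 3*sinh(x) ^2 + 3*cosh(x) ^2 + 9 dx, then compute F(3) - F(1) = -54 - 3*sinh(2)/2 + 3*sinh(6)/2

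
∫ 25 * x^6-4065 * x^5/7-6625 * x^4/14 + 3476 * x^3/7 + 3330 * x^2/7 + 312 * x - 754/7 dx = 25*x^7/7 - 1355*x^6/14 - 1325*x^5/14 + 869*x^4/7 + 1110*x^3/7 + 156*x^2 - 754*x/7 + C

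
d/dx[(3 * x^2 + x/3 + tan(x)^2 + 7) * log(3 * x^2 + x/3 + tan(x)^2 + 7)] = 6*x*log(3*x^2 + x/3 + 6 + cos(x)^(-2)) + 6*x + 2*log(3*x^2 + x/3 + 6 + cos(x)^(-2))*sin(x)/cos(x)^3 + log(3*x^2 + x/3 + 6 + cos(x)^(-2))/3 + 2*sin(x)/cos(x)^3 + 1/3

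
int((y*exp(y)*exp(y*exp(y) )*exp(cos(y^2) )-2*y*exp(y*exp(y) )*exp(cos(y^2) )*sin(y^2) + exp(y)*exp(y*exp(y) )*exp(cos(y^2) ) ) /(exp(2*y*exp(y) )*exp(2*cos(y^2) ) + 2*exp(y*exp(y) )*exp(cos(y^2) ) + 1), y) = exp(y*exp(y) + cos(y^2))/(exp(y*exp(y) + cos(y^2)) + 1) + C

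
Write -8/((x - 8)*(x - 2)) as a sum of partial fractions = 4/(3*(x - 2)) - 4/(3*(x - 8))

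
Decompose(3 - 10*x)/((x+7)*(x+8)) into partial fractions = -83/(x + 8) + 73/(x + 7)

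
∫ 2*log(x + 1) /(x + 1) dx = log(x + 1)^2 + C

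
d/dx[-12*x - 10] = -12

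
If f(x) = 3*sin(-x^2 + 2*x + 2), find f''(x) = -12*x^2*sin(-x^2 + 2*x + 2) + 24*x*sin(-x^2 + 2*x + 2) - 12*sin(-x^2 + 2*x + 2) - 6*cos(-x^2 + 2*x + 2)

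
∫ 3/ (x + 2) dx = 3*log(x + 2) + C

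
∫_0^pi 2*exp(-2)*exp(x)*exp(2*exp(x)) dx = -1 + exp(-2 + 2*exp(pi))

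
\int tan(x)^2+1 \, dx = tan(x) + C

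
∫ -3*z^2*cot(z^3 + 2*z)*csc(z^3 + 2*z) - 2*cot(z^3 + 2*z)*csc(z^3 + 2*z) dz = csc(z*(z^2 + 2)) + C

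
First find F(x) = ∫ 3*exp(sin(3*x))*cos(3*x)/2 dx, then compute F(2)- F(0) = -1/2 + exp(sin(6))/2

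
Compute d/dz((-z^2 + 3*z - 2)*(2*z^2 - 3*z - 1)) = -8*z^3 + 27*z^2 - 24*z + 3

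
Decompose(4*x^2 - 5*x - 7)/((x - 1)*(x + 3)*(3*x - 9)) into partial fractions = 11/(18*(x + 3)) + 1/(3*(x - 1)) + 7/(18*(x - 3))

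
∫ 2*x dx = x^2 + C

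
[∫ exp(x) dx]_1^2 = -E + exp(2)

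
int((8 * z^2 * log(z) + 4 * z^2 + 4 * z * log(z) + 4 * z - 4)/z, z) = 4*(z^2 + z - 1)*log(z) + C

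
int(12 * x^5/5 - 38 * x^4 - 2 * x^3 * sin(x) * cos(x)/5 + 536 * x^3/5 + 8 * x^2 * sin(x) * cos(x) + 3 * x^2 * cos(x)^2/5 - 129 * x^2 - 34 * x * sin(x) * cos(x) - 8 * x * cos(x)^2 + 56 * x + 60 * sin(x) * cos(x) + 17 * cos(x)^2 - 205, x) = (x - 15)*(x^2 - 5*x + 10)*(2*x^3 + 2*x^2 + 4*x + cos(x)^2 - 5)/5 + C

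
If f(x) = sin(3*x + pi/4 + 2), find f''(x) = -9*sin(3*x + pi/4 + 2)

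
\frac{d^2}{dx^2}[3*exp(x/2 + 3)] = 3*exp(x/2 + 3)/4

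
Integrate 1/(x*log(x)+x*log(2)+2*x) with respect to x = log(log(2*x) + 2) + C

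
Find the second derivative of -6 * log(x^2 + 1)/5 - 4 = (12*x^2 - 12)/(5*x^4 + 10*x^2 + 5)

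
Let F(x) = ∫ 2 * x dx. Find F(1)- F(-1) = 0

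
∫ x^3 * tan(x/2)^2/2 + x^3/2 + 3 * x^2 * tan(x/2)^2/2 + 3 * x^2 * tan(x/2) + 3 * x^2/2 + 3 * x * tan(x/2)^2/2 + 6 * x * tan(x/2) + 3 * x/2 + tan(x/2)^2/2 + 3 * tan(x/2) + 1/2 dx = (x + 1)^3*tan(x/2) + C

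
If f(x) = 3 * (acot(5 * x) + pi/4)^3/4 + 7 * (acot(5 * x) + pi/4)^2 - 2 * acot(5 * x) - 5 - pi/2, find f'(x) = (-720*acot(5*x)^2 - 4480*acot(5*x) - 360*pi*acot(5*x) - 1120*pi - 45*pi^2 + 640)/(1600*x^2 + 64)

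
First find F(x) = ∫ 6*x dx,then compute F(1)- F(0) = 3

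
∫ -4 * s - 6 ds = -2*s^2 - 6*s + C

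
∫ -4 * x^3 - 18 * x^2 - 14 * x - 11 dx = -x^4 - 6*x^3 - 7*x^2 - 11*x + C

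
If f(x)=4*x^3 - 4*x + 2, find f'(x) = 12*x^2 - 4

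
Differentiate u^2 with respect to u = 2*u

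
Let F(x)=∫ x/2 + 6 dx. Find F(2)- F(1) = 27/4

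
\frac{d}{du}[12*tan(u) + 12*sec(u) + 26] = 12*(sin(u) + 1)/cos(u)^2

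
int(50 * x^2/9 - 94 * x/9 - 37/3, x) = 50*x^3/27 - 47*x^2/9 - 37*x/3 + C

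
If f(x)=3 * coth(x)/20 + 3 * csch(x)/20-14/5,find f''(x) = 3*(cosh(x) + 1)^2/(20*sinh(x)^3)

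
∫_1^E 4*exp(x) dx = -4*E + 4*exp(E)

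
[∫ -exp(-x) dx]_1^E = -exp(-1) + exp(-E)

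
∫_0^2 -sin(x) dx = -1 + cos(2)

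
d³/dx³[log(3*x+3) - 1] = 2/(x^3 + 3*x^2 + 3*x + 1)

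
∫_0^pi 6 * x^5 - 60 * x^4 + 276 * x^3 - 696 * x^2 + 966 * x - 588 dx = -343 + ((-2 + pi)^2 + 3)^3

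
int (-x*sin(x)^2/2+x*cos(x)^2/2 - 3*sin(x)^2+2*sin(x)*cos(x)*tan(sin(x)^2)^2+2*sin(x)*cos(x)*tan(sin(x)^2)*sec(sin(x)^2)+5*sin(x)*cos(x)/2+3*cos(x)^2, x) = (x + 6)*sin(2*x)/4 + tan(sin(x)^2) + sec(sin(x)^2) + C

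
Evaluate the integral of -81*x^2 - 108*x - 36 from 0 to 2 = -504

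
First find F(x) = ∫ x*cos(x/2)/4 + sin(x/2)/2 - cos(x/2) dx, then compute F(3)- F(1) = -sin(3/2)/2 + 3*sin(1/2)/2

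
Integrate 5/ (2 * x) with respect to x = 5*log(x)/2 + C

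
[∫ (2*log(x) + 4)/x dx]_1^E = 5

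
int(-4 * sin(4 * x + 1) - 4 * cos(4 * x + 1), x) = -sin(4*x + 1) + cos(4*x + 1) + C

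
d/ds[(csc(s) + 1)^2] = -2*(1 + 1/sin(s))*cos(s)/sin(s)^2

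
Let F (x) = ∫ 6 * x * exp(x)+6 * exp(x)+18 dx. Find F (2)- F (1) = -6*E + 18 + 12*exp(2)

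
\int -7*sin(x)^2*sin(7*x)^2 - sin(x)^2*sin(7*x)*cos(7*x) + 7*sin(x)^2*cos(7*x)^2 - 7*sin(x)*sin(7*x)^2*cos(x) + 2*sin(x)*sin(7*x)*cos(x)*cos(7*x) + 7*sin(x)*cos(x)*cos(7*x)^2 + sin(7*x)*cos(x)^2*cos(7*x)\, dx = sqrt(2)*sin(x)*sin(7*x)*sin(x + pi/4)*cos(7*x) + C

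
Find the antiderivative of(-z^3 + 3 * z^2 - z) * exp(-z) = (z^3 + z + 1)*exp(-z) + C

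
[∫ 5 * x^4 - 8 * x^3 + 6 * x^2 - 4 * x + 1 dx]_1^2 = 10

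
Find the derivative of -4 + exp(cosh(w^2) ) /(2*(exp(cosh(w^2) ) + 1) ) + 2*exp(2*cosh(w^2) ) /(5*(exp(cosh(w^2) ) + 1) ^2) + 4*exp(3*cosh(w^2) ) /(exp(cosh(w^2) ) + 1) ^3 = w*(133*exp(2*cosh(w^2)) + 18*exp(cosh(w^2)) + 5)*exp(cosh(w^2))*sinh(w^2)/(5*(exp(cosh(w^2)) + 1)^4)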